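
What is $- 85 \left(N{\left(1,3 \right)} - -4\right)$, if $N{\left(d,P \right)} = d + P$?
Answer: $-680$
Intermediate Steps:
$N{\left(d,P \right)} = P + d$
$- 85 \left(N{\left(1,3 \right)} - -4\right) = - 85 \left(\left(3 + 1\right) - -4\right) = - 85 \left(4 + 4\right) = \left(-85\right) 8 = -680$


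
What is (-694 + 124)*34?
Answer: -19380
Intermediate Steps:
(-694 + 124)*34 = -570*34 = -19380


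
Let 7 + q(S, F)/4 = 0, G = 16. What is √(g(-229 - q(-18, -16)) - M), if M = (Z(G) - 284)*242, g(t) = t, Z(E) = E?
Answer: √64655 ≈ 254.27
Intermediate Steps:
q(S, F) = -28 (q(S, F) = -28 + 4*0 = -28 + 0 = -28)
M = -64856 (M = (16 - 284)*242 = -268*242 = -64856)
√(g(-229 - q(-18, -16)) - M) = √((-229 - 1*(-28)) - 1*(-64856)) = √((-229 + 28) + 64856) = √(-201 + 64856) = √64655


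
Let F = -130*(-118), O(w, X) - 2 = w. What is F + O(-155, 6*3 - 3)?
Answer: 15187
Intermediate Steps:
O(w, X) = 2 + w
F = 15340
F + O(-155, 6*3 - 3) = 15340 + (2 - 155) = 15340 - 153 = 15187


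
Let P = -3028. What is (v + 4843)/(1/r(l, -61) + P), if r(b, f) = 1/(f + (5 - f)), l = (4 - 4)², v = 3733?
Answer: -8576/3023 ≈ -2.8369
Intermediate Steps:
l = 0 (l = 0² = 0)
r(b, f) = ⅕ (r(b, f) = 1/5 = ⅕)
(v + 4843)/(1/r(l, -61) + P) = (3733 + 4843)/(1/(⅕) - 3028) = 8576/(5 - 3028) = 8576/(-3023) = 8576*(-1/3023) = -8576/3023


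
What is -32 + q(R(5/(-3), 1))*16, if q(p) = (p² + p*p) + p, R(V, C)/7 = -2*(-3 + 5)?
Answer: 24608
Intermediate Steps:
R(V, C) = -28 (R(V, C) = 7*(-2*(-3 + 5)) = 7*(-2*2) = 7*(-4) = -28)
q(p) = p + 2*p² (q(p) = (p² + p²) + p = 2*p² + p = p + 2*p²)
-32 + q(R(5/(-3), 1))*16 = -32 - 28*(1 + 2*(-28))*16 = -32 - 28*(1 - 56)*16 = -32 - 28*(-55)*16 = -32 + 1540*16 = -32 + 24640 = 24608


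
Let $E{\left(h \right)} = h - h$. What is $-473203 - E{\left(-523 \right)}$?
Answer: $-473203$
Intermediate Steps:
$E{\left(h \right)} = 0$
$-473203 - E{\left(-523 \right)} = -473203 - 0 = -473203 + 0 = -473203$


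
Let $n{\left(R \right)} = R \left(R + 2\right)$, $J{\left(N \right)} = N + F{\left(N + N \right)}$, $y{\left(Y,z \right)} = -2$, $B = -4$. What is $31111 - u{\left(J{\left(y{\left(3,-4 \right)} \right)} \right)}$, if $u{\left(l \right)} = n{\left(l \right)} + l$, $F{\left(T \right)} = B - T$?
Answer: $31113$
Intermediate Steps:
$F{\left(T \right)} = -4 - T$
$J{\left(N \right)} = -4 - N$ ($J{\left(N \right)} = N - \left(4 + 2 N\right) = -4 - N$)
$n{\left(R \right)} = R \left(2 + R\right)$
$u{\left(l \right)} = l + l \left(2 + l\right)$ ($u{\left(l \right)} = l \left(2 + l\right) + l = l + l \left(2 + l\right)$)
$31111 - u{\left(J{\left(y{\left(3,-4 \right)} \right)} \right)} = 31111 - \left(-4 - -2\right) \left(3 - 2\right) = 31111 - \left(-4 + 2\right) \left(3 + \left(-4 + 2\right)\right) = 31111 - - 2 \left(3 - 2\right) = 31111 - \left(-2\right) 1 = 31111 - -2 = 31111 + 2 = 31113$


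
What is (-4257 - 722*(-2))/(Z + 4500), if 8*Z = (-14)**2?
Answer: -5626/9049 ≈ -0.62173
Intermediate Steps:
Z = 49/2 (Z = (1/8)*(-14)**2 = (1/8)*196 = 49/2 ≈ 24.500)
(-4257 - 722*(-2))/(Z + 4500) = (-4257 - 722*(-2))/(49/2 + 4500) = (-4257 + 1444)/(9049/2) = -2813*2/9049 = -5626/9049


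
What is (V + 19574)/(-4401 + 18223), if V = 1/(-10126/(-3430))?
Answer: 99104877/69980786 ≈ 1.4162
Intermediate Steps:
V = 1715/5063 (V = 1/(-10126*(-1/3430)) = 1/(5063/1715) = 1715/5063 ≈ 0.33873)
(V + 19574)/(-4401 + 18223) = (1715/5063 + 19574)/(-4401 + 18223) = (99104877/5063)/13822 = (99104877/5063)*(1/13822) = 99104877/69980786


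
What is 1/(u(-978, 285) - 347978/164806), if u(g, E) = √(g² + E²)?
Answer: 14337215567/7046277840336860 + 20370763227*√115301/7046277840336860 ≈ 0.00098370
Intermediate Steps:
u(g, E) = √(E² + g²)
1/(u(-978, 285) - 347978/164806) = 1/(√(285² + (-978)²) - 347978/164806) = 1/(√(81225 + 956484) - 347978*1/164806) = 1/(√1037709 - 173989/82403) = 1/(3*√115301 - 173989/82403) = 1/(-173989/82403 + 3*√115301)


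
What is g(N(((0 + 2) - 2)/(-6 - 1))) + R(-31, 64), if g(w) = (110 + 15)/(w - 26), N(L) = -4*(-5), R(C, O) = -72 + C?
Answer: -743/6 ≈ -123.83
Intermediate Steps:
N(L) = 20
g(w) = 125/(-26 + w)
g(N(((0 + 2) - 2)/(-6 - 1))) + R(-31, 64) = 125/(-26 + 20) + (-72 - 31) = 125/(-6) - 103 = 125*(-⅙) - 103 = -125/6 - 103 = -743/6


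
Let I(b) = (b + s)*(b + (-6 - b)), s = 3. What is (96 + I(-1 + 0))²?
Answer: 7056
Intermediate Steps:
I(b) = -18 - 6*b (I(b) = (b + 3)*(b + (-6 - b)) = (3 + b)*(-6) = -18 - 6*b)
(96 + I(-1 + 0))² = (96 + (-18 - 6*(-1 + 0)))² = (96 + (-18 - 6*(-1)))² = (96 + (-18 + 6))² = (96 - 12)² = 84² = 7056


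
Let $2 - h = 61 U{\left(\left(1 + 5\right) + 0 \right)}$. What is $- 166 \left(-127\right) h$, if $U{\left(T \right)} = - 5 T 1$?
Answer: $38622224$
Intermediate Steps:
$U{\left(T \right)} = - 5 T$
$h = 1832$ ($h = 2 - 61 \left(- 5 \left(\left(1 + 5\right) + 0\right)\right) = 2 - 61 \left(- 5 \left(6 + 0\right)\right) = 2 - 61 \left(\left(-5\right) 6\right) = 2 - 61 \left(-30\right) = 2 - -1830 = 2 + 1830 = 1832$)
$- 166 \left(-127\right) h = - 166 \left(-127\right) 1832 = - \left(-21082\right) 1832 = \left(-1\right) \left(-38622224\right) = 38622224$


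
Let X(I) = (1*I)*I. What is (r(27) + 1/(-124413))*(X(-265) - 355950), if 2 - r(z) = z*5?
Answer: 4727871574250/124413 ≈ 3.8001e+7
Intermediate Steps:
X(I) = I² (X(I) = I*I = I²)
r(z) = 2 - 5*z (r(z) = 2 - z*5 = 2 - 5*z)
(r(27) + 1/(-124413))*(X(-265) - 355950) = ((2 - 5*27) + 1/(-124413))*((-265)² - 355950) = ((2 - 135) - 1/124413)*(70225 - 355950) = (-133 - 1/124413)*(-285725) = -16546930/124413*(-285725) = 4727871574250/124413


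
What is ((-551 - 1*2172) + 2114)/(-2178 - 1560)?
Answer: 29/178 ≈ 0.16292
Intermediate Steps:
((-551 - 1*2172) + 2114)/(-2178 - 1560) = ((-551 - 2172) + 2114)/(-3738) = (-2723 + 2114)*(-1/3738) = -609*(-1/3738) = 29/178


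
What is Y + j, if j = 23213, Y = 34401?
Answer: 57614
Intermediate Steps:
Y + j = 34401 + 23213 = 57614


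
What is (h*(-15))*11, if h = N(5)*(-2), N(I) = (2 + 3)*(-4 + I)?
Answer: 1650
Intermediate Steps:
N(I) = -20 + 5*I (N(I) = 5*(-4 + I) = -20 + 5*I)
h = -10 (h = (-20 + 5*5)*(-2) = (-20 + 25)*(-2) = 5*(-2) = -10)
(h*(-15))*11 = -10*(-15)*11 = 150*11 = 1650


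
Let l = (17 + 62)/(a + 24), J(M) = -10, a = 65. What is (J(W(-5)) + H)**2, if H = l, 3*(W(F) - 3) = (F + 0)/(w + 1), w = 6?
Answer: 657721/7921 ≈ 83.035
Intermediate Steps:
W(F) = 3 + F/21 (W(F) = 3 + ((F + 0)/(6 + 1))/3 = 3 + (F/7)/3 = 3 + F/21)
l = 79/89 (l = (17 + 62)/(65 + 24) = 79/89 ≈ 0.88764)
H = 79/89 ≈ 0.88764
(J(W(-5)) + H)**2 = (-10 + 79/89)**2 = (-811/89)**2 = 657721/7921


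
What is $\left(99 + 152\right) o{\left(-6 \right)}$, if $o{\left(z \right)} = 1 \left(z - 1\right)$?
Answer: $-1757$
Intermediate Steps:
$o{\left(z \right)} = -1 + z$ ($o{\left(z \right)} = 1 \left(-1 + z\right) = -1 + z$)
$\left(99 + 152\right) o{\left(-6 \right)} = \left(99 + 152\right) \left(-1 - 6\right) = 251 \left(-7\right) = -1757$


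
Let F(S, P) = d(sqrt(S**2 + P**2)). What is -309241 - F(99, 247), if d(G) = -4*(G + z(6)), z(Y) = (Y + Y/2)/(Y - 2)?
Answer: -309232 + 4*sqrt(70810) ≈ -3.0817e+5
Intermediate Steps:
z(Y) = 3*Y/(2*(-2 + Y)) (z(Y) = (Y + Y*(1/2))/(-2 + Y) = (Y + Y/2)/(-2 + Y) = (3*Y/2)/(-2 + Y) = 3*Y/(2*(-2 + Y)))
d(G) = -9 - 4*G (d(G) = -4*(G + (3/2)*6/(-2 + 6)) = -4*(G + (3/2)*6/4) = -4*(G + (3/2)*6*(1/4)) = -4*(G + 9/4) = -4*(9/4 + G) = -9 - 4*G)
F(S, P) = -9 - 4*sqrt(P**2 + S**2) (F(S, P) = -9 - 4*sqrt(S**2 + P**2) = -9 - 4*sqrt(P**2 + S**2))
-309241 - F(99, 247) = -309241 - (-9 - 4*sqrt(247**2 + 99**2)) = -309241 - (-9 - 4*sqrt(61009 + 9801)) = -309241 - (-9 - 4*sqrt(70810)) = -309241 + (9 + 4*sqrt(70810)) = -309232 + 4*sqrt(70810)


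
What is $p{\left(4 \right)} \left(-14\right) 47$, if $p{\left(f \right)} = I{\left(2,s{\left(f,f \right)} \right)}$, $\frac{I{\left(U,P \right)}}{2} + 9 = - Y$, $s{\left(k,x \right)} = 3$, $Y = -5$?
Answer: $5264$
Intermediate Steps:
$I{\left(U,P \right)} = -8$ ($I{\left(U,P \right)} = -18 + 2 \left(\left(-1\right) \left(-5\right)\right) = -18 + 2 \cdot 5 = -18 + 10 = -8$)
$p{\left(f \right)} = -8$
$p{\left(4 \right)} \left(-14\right) 47 = \left(-8\right) \left(-14\right) 47 = 112 \cdot 47 = 5264$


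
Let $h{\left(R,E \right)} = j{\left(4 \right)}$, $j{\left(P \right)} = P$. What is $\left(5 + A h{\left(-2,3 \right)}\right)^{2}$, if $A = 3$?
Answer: $289$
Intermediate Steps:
$h{\left(R,E \right)} = 4$
$\left(5 + A h{\left(-2,3 \right)}\right)^{2} = \left(5 + 3 \cdot 4\right)^{2} = \left(5 + 12\right)^{2} = 17^{2} = 289$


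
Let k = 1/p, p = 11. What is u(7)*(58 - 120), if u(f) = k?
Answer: -62/11 ≈ -5.6364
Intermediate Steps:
k = 1/11 ≈ 0.090909
u(f) = 1/11
u(7)*(58 - 120) = (58 - 120)/11 = (1/11)*(-62) = -62/11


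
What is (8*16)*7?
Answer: 896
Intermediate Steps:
(8*16)*7 = 128*7 = 896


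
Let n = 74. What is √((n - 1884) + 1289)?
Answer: I*√521 ≈ 22.825*I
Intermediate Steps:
√((n - 1884) + 1289) = √((74 - 1884) + 1289) = √(-1810 + 1289) = √(-521) = I*√521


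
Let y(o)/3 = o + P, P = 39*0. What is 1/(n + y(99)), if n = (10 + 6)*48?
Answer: 1/1065 ≈ 0.00093897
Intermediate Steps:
P = 0
y(o) = 3*o (y(o) = 3*(o + 0) = 3*o)
n = 768 (n = 16*48 = 768)
1/(n + y(99)) = 1/(768 + 3*99) = 1/(768 + 297) = 1/1065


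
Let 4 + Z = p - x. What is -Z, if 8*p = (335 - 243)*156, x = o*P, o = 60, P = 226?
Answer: 11770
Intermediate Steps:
x = 13560 (x = 60*226 = 13560)
p = 1794 (p = ((335 - 243)*156)/8 = (92*156)/8 = (⅛)*14352 = 1794)
Z = -11770 (Z = -4 + (1794 - 1*13560) = -4 + (1794 - 13560) = -4 - 11766 = -11770)
-Z = -1*(-11770) = 11770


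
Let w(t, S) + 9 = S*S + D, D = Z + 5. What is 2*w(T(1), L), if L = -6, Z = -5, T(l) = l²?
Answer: 54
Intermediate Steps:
D = 0 (D = -5 + 5 = 0)
w(t, S) = -9 + S² (w(t, S) = -9 + (S*S + 0) = -9 + (S² + 0) = -9 + S²)
2*w(T(1), L) = 2*(-9 + (-6)²) = 2*(-9 + 36) = 2*27 = 54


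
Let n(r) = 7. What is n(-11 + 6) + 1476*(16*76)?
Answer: 1794823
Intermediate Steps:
n(-11 + 6) + 1476*(16*76) = 7 + 1476*(16*76) = 7 + 1476*1216 = 7 + 1794816 = 1794823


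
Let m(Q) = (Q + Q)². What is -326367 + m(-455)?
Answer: 501733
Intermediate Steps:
m(Q) = 4*Q² (m(Q) = (2*Q)² = 4*Q²)
-326367 + m(-455) = -326367 + 4*(-455)² = -326367 + 4*207025 = -326367 + 828100 = 501733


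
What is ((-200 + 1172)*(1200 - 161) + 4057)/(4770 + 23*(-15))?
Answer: 202793/885 ≈ 229.14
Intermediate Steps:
((-200 + 1172)*(1200 - 161) + 4057)/(4770 + 23*(-15)) = (972*1039 + 4057)/(4770 - 345) = (1009908 + 4057)/4425 = 1013965*(1/4425) = 202793/885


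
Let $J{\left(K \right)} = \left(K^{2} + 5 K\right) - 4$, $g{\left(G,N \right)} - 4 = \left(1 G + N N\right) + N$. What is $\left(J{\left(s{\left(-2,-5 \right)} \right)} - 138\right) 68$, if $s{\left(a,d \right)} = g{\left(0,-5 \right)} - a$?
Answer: $45152$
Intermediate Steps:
$g{\left(G,N \right)} = 4 + G + N + N^{2}$ ($g{\left(G,N \right)} = 4 + \left(\left(1 G + N N\right) + N\right) = 4 + \left(\left(G + N^{2}\right) + N\right) = 4 + \left(G + N + N^{2}\right) = 4 + G + N + N^{2}$)
$s{\left(a,d \right)} = 24 - a$ ($s{\left(a,d \right)} = \left(4 + 0 - 5 + \left(-5\right)^{2}\right) - a = \left(4 + 0 - 5 + 25\right) - a = 24 - a$)
$J{\left(K \right)} = -4 + K^{2} + 5 K$
$\left(J{\left(s{\left(-2,-5 \right)} \right)} - 138\right) 68 = \left(\left(-4 + \left(24 - -2\right)^{2} + 5 \left(24 - -2\right)\right) - 138\right) 68 = \left(\left(-4 + \left(24 + 2\right)^{2} + 5 \left(24 + 2\right)\right) - 138\right) 68 = \left(\left(-4 + 26^{2} + 5 \cdot 26\right) - 138\right) 68 = \left(\left(-4 + 676 + 130\right) - 138\right) 68 = \left(802 - 138\right) 68 = 664 \cdot 68 = 45152$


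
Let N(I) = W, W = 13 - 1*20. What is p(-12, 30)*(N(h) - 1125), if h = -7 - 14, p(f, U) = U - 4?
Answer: -29432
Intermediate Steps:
p(f, U) = -4 + U
h = -21
W = -7 (W = 13 - 20 = -7)
N(I) = -7
p(-12, 30)*(N(h) - 1125) = (-4 + 30)*(-7 - 1125) = 26*(-1132) = -29432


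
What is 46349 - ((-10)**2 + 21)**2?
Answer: 31708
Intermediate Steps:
46349 - ((-10)**2 + 21)**2 = 46349 - (100 + 21)**2 = 46349 - 1*121**2 = 46349 - 1*14641 = 46349 - 14641 = 31708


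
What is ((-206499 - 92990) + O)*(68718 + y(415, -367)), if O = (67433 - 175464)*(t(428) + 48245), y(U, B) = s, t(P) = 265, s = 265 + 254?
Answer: -362863036972863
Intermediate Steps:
s = 519
y(U, B) = 519
O = -5240583810 (O = (67433 - 175464)*(265 + 48245) = -108031*48510 = -5240583810)
((-206499 - 92990) + O)*(68718 + y(415, -367)) = ((-206499 - 92990) - 5240583810)*(68718 + 519) = (-299489 - 5240583810)*69237 = -5240883299*69237 = -362863036972863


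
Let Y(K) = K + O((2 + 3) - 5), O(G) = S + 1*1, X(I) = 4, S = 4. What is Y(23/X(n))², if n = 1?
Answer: 1849/16 ≈ 115.56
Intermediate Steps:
O(G) = 5 (O(G) = 4 + 1*1 = 4 + 1 = 5)
Y(K) = 5 + K (Y(K) = K + 5 = 5 + K)
Y(23/X(n))² = (5 + 23/4)² = (43/4)² = 1849/16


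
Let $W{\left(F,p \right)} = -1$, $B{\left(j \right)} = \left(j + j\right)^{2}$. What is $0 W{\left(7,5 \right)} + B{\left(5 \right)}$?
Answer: $100$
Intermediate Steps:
$B{\left(j \right)} = 4 j^{2}$ ($B{\left(j \right)} = \left(2 j\right)^{2} = 4 j^{2}$)
$0 W{\left(7,5 \right)} + B{\left(5 \right)} = 0 \left(-1\right) + 4 \cdot 5^{2} = 0 + 4 \cdot 25 = 0 + 100 = 100$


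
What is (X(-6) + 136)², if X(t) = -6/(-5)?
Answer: 470596/25 ≈ 18824.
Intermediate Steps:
X(t) = 6/5 (X(t) = -6*(-⅕) = 6/5)
(X(-6) + 136)² = (6/5 + 136)² = (686/5)² = 470596/25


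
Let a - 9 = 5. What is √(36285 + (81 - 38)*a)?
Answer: √36887 ≈ 192.06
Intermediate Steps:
a = 14 (a = 9 + 5 = 14)
√(36285 + (81 - 38)*a) = √(36285 + (81 - 38)*14) = √(36285 + 43*14) = √(36285 + 602) = √36887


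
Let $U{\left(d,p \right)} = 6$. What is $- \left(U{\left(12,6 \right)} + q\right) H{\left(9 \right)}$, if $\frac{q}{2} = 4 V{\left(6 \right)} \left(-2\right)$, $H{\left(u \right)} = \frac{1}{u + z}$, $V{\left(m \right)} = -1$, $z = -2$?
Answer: $- \frac{22}{7} \approx -3.1429$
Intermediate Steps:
$H{\left(u \right)} = \frac{1}{-2 + u}$ ($H{\left(u \right)} = \frac{1}{u - 2} = \frac{1}{-2 + u}$)
$q = 16$ ($q = 2 \cdot 4 \left(-1\right) \left(-2\right) = 2 \left(\left(-4\right) \left(-2\right)\right) = 2 \cdot 8 = 16$)
$- \left(U{\left(12,6 \right)} + q\right) H{\left(9 \right)} = - \frac{6 + 16}{-2 + 9} = - \frac{22}{7}$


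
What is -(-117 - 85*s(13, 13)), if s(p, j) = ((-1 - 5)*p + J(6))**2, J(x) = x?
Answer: 440757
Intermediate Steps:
s(p, j) = (6 - 6*p)**2 (s(p, j) = ((-1 - 5)*p + 6)**2 = (-6*p + 6)**2 = (6 - 6*p)**2)
-(-117 - 85*s(13, 13)) = -(-117 - 3060*(-1 + 13)**2) = -(-117 - 3060*12**2) = -(-117 - 3060*144) = -(-117 - 85*5184) = -(-117 - 440640) = -1*(-440757) = 440757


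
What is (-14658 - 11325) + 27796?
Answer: 1813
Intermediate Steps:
(-14658 - 11325) + 27796 = -25983 + 27796 = 1813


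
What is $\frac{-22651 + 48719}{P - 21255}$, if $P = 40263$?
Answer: $\frac{6517}{4752} \approx 1.3714$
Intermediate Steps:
$\frac{-22651 + 48719}{P - 21255} = \frac{-22651 + 48719}{40263 - 21255} = \frac{26068}{19008} = 26068 \cdot \frac{1}{19008} = \frac{6517}{4752}$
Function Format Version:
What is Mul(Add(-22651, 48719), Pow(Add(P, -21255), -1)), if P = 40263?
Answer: Rational(6517, 4752) ≈ 1.3714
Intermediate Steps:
Mul(Add(-22651, 48719), Pow(Add(P, -21255), -1)) = Mul(Add(-22651, 48719), Pow(Add(40263, -21255), -1)) = Mul(26068, Pow(19008, -1)) = Mul(26068, Rational(1, 19008)) = Rational(6517, 4752)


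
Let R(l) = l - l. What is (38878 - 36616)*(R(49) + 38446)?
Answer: 86964852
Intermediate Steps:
R(l) = 0
(38878 - 36616)*(R(49) + 38446) = (38878 - 36616)*(0 + 38446) = 2262*38446 = 86964852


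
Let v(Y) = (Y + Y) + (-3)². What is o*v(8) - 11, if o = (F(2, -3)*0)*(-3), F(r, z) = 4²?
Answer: -11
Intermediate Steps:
v(Y) = 9 + 2*Y (v(Y) = 2*Y + 9 = 9 + 2*Y)
F(r, z) = 16
o = 0 (o = (16*0)*(-3) = 0*(-3) = 0)
o*v(8) - 11 = 0*(9 + 2*8) - 11 = 0*(9 + 16) - 11 = 0*25 - 11 = 0 - 11 = -11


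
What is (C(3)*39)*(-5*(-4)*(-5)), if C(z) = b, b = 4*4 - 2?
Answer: -54600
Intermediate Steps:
b = 14 (b = 16 - 2 = 14)
C(z) = 14
(C(3)*39)*(-5*(-4)*(-5)) = (14*39)*(-5*(-4)*(-5)) = 546*(20*(-5)) = 546*(-100) = -54600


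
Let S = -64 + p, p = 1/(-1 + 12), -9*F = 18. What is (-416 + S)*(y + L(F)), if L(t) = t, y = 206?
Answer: -1076916/11 ≈ -97902.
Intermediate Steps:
F = -2 (F = -⅑*18 = -2)
p = 1/11 ≈ 0.090909
S = -703/11 (S = -64 + 1/11 = -703/11 ≈ -63.909)
(-416 + S)*(y + L(F)) = (-416 - 703/11)*(206 - 2) = -5279/11*204 = -1076916/11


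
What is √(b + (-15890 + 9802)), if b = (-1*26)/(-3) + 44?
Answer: I*√54318/3 ≈ 77.687*I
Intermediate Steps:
b = 158/3 (b = -⅓*(-26) + 44 = 26/3 + 44 = 158/3 ≈ 52.667)
√(b + (-15890 + 9802)) = √(158/3 + (-15890 + 9802)) = √(158/3 - 6088) = √(-18106/3) = I*√54318/3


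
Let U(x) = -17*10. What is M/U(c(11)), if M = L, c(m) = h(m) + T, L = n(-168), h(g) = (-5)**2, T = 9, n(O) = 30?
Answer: -3/17 ≈ -0.17647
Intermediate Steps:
h(g) = 25
L = 30
c(m) = 34 (c(m) = 25 + 9 = 34)
U(x) = -170
M = 30
M/U(c(11)) = 30/(-170) = 30*(-1/170) = -3/17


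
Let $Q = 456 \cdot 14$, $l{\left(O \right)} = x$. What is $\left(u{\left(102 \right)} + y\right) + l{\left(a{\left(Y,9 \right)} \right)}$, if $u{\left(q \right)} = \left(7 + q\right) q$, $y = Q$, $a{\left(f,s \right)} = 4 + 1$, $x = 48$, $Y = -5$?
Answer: $17550$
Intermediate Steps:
$a{\left(f,s \right)} = 5$
$l{\left(O \right)} = 48$
$Q = 6384$
$y = 6384$
$u{\left(q \right)} = q \left(7 + q\right)$
$\left(u{\left(102 \right)} + y\right) + l{\left(a{\left(Y,9 \right)} \right)} = \left(102 \left(7 + 102\right) + 6384\right) + 48 = \left(102 \cdot 109 + 6384\right) + 48 = \left(11118 + 6384\right) + 48 = 17502 + 48 = 17550$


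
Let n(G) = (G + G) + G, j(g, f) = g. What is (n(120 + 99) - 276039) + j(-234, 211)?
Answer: -275616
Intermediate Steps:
n(G) = 3*G (n(G) = 2*G + G = 3*G)
(n(120 + 99) - 276039) + j(-234, 211) = (3*(120 + 99) - 276039) - 234 = (3*219 - 276039) - 234 = (657 - 276039) - 234 = -275382 - 234 = -275616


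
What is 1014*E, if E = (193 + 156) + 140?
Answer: 495846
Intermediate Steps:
E = 489 (E = 349 + 140 = 489)
1014*E = 1014*489 = 495846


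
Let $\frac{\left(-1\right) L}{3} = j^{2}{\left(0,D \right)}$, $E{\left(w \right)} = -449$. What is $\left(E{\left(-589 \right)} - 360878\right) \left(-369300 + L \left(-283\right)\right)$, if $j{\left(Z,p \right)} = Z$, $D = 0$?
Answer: $133438061100$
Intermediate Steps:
$L = 0$ ($L = - 3 \cdot 0^{2} = \left(-3\right) 0 = 0$)
$\left(E{\left(-589 \right)} - 360878\right) \left(-369300 + L \left(-283\right)\right) = \left(-449 - 360878\right) \left(-369300 + 0 \left(-283\right)\right) = - 361327 \left(-369300 + 0\right) = \left(-361327\right) \left(-369300\right) = 133438061100$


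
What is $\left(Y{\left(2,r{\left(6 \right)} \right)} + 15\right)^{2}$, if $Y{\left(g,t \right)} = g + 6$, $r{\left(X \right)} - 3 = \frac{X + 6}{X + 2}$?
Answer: $529$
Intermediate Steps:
$r{\left(X \right)} = 3 + \frac{6 + X}{2 + X}$ ($r{\left(X \right)} = 3 + \frac{X + 6}{X + 2} = 3 + \frac{6 + X}{2 + X}$)
$Y{\left(g,t \right)} = 6 + g$
$\left(Y{\left(2,r{\left(6 \right)} \right)} + 15\right)^{2} = \left(\left(6 + 2\right) + 15\right)^{2} = \left(8 + 15\right)^{2} = 23^{2} = 529$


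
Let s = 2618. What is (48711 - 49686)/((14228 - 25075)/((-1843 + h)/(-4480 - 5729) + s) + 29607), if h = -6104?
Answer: -1737782085/52762375676 ≈ -0.032936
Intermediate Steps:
(48711 - 49686)/((14228 - 25075)/((-1843 + h)/(-4480 - 5729) + s) + 29607) = (48711 - 49686)/((14228 - 25075)/((-1843 - 6104)/(-4480 - 5729) + 2618) + 29607) = -975/(-10847/(-7947/(-10209) + 2618) + 29607) = -975/(-10847/(-7947*(-1/10209) + 2618) + 29607) = -975/(-10847/(2649/3403 + 2618) + 29607) = -975/(-10847/8911703/3403 + 29607) = -975/(-10847*3403/8911703 + 29607) = -975/(-36912341/8911703 + 29607) = -975/263811878380/8911703 = -975*8911703/263811878380 = -1737782085/52762375676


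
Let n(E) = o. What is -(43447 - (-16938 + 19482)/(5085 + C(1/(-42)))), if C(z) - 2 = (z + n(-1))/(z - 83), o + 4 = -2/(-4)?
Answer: -4847021869/111563 ≈ -43447.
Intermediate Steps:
o = -7/2 (o = -4 - 2/(-4) = -4 - 2*(-¼) = -4 + ½ = -7/2 ≈ -3.5000)
n(E) = -7/2
C(z) = 2 + (-7/2 + z)/(-83 + z) (C(z) = 2 + (z - 7/2)/(z - 83) = 2 + (-7/2 + z)/(-83 + z))
-(43447 - (-16938 + 19482)/(5085 + C(1/(-42)))) = -(43447 - (-16938 + 19482)/(5085 + 3*(-113 + 2/(-42))/(2*(-83 + 1/(-42))))) = -(43447 - 2544/(5085 + 3*(-113 + 2*(-1/42))/(2*(-83 - 1/42)))) = -(43447 - 2544/(5085 + 3*(-113 - 1/21)/(2*(-3487/42)))) = -(43447 - 2544/(5085 + (3/2)*(-42/3487)*(-2374/21))) = -(43447 - 2544/(5085 + 7122/3487)) = -(43447 - 2544/17738517/3487) = -(43447 - 2544*3487/17738517) = -(43447 - 1*55792/111563) = -(43447 - 55792/111563) = -1*4847021869/111563 = -4847021869/111563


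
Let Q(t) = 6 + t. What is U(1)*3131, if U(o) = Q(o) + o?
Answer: 25048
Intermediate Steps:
U(o) = 6 + 2*o (U(o) = (6 + o) + o = 6 + 2*o)
U(1)*3131 = (6 + 2*1)*3131 = (6 + 2)*3131 = 8*3131 = 25048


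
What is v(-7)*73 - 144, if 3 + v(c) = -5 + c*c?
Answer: 2849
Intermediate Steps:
v(c) = -8 + c² (v(c) = -3 + (-5 + c*c) = -3 + (-5 + c²) = -8 + c²)
v(-7)*73 - 144 = (-8 + (-7)²)*73 - 144 = (-8 + 49)*73 - 144 = 41*73 - 144 = 2993 - 144 = 2849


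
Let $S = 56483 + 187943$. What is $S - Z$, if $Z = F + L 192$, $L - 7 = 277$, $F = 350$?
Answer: $189548$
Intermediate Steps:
$L = 284$ ($L = 7 + 277 = 284$)
$S = 244426$
$Z = 54878$ ($Z = 350 + 284 \cdot 192 = 350 + 54528 = 54878$)
$S - Z = 244426 - 54878 = 189548$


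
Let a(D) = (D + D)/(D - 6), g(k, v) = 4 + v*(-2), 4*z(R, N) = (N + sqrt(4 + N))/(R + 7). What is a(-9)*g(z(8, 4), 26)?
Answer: -288/5 ≈ -57.600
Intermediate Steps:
z(R, N) = (N + sqrt(4 + N))/(4*(7 + R)) (z(R, N) = ((N + sqrt(4 + N))/(R + 7))/4 = ((N + sqrt(4 + N))/(7 + R))/4 = (N + sqrt(4 + N))/(4*(7 + R)))
g(k, v) = 4 - 2*v
a(D) = 2*D/(-6 + D) (a(D) = (2*D)/(-6 + D) = 2*D/(-6 + D))
a(-9)*g(z(8, 4), 26) = (2*(-9)/(-6 - 9))*(4 - 2*26) = (2*(-9)/(-15))*(4 - 52) = (2*(-9)*(-1/15))*(-48) = (6/5)*(-48) = -288/5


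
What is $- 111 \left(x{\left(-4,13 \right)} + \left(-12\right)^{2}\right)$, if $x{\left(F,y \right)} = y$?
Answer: $-17427$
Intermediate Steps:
$- 111 \left(x{\left(-4,13 \right)} + \left(-12\right)^{2}\right) = - 111 \left(13 + \left(-12\right)^{2}\right) = - 111 \left(13 + 144\right) = \left(-111\right) 157 = -17427$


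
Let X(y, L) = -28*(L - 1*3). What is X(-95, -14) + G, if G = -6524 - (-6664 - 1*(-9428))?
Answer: -8812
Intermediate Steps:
G = -9288 (G = -6524 - (-6664 + 9428) = -6524 - 1*2764 = -6524 - 2764 = -9288)
X(y, L) = 84 - 28*L (X(y, L) = -28*(L - 3) = -28*(-3 + L) = 84 - 28*L)
X(-95, -14) + G = (84 - 28*(-14)) - 9288 = (84 + 392) - 9288 = 476 - 9288 = -8812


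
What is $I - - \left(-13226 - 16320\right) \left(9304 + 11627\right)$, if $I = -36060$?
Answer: $-618463386$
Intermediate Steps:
$I - - \left(-13226 - 16320\right) \left(9304 + 11627\right) = -36060 - - \left(-13226 - 16320\right) \left(9304 + 11627\right) = -36060 - - \left(-29546\right) 20931 = -36060 - \left(-1\right) \left(-618427326\right) = -36060 - 618427326 = -618463386$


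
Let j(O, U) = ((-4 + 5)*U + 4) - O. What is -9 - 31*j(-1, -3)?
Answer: -71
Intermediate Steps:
j(O, U) = 4 + U - O (j(O, U) = (1*U + 4) - O = (U + 4) - O = (4 + U) - O = 4 + U - O)
-9 - 31*j(-1, -3) = -9 - 31*(4 - 3 - 1*(-1)) = -9 - 31*(4 - 3 + 1) = -9 - 31*2 = -9 - 62 = -71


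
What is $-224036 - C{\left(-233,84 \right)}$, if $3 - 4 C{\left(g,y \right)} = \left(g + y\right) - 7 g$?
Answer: $- \frac{894665}{4} \approx -2.2367 \cdot 10^{5}$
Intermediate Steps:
$C{\left(g,y \right)} = \frac{3}{4} - \frac{y}{4} + \frac{3 g}{2}$ ($C{\left(g,y \right)} = \frac{3}{4} - \frac{\left(g + y\right) - 7 g}{4} = \frac{3}{4} - \frac{y - 6 g}{4} = \frac{3}{4} + \left(- \frac{y}{4} + \frac{3 g}{2}\right) = \frac{3}{4} - \frac{y}{4} + \frac{3 g}{2}$)
$-224036 - C{\left(-233,84 \right)} = -224036 - \left(\frac{3}{4} - 21 + \frac{3}{2} \left(-233\right)\right) = -224036 - \left(\frac{3}{4} - 21 - \frac{699}{2}\right) = -224036 - - \frac{1479}{4} = -224036 + \frac{1479}{4} = - \frac{894665}{4}$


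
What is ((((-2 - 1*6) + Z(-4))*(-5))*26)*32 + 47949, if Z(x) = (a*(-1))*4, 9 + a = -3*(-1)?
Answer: -18611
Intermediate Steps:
a = -6 (a = -9 - 3*(-1) = -9 + 3 = -6)
Z(x) = 24 (Z(x) = -6*(-1)*4 = 6*4 = 24)
((((-2 - 1*6) + Z(-4))*(-5))*26)*32 + 47949 = ((((-2 - 1*6) + 24)*(-5))*26)*32 + 47949 = ((((-2 - 6) + 24)*(-5))*26)*32 + 47949 = (((-8 + 24)*(-5))*26)*32 + 47949 = ((16*(-5))*26)*32 + 47949 = -80*26*32 + 47949 = -2080*32 + 47949 = -66560 + 47949 = -18611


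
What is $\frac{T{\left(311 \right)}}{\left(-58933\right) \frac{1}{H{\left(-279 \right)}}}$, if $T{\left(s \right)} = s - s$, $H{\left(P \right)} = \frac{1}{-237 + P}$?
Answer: $0$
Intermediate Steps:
$T{\left(s \right)} = 0$
$\frac{T{\left(311 \right)}}{\left(-58933\right) \frac{1}{H{\left(-279 \right)}}} = \frac{0}{\left(-58933\right) \frac{1}{\frac{1}{-237 - 279}}} = \frac{0}{\left(-58933\right) \frac{1}{\frac{1}{-516}}} = \frac{0}{\left(-58933\right) \frac{1}{- \frac{1}{516}}} = \frac{0}{\left(-58933\right) \left(-516\right)} = \frac{0}{30409428} = 0 \cdot \frac{1}{30409428} = 0$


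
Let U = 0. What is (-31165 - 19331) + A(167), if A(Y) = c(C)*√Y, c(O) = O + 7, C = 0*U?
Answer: -50496 + 7*√167 ≈ -50406.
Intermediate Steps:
C = 0 (C = 0*0 = 0)
c(O) = 7 + O
A(Y) = 7*√Y (A(Y) = (7 + 0)*√Y = 7*√Y)
(-31165 - 19331) + A(167) = (-31165 - 19331) + 7*√167 = -50496 + 7*√167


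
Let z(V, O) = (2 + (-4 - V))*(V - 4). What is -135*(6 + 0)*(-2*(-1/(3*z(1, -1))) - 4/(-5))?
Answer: -708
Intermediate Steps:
z(V, O) = (-4 + V)*(-2 - V) (z(V, O) = (-2 - V)*(-4 + V) = (-4 + V)*(-2 - V))
-135*(6 + 0)*(-2*(-1/(3*z(1, -1))) - 4/(-5)) = -135*(6 + 0)*(-2*(-1/(3*(8 - 1*1² + 2*1))) - 4/(-5)) = -810*(-2*(-1/(3*(8 - 1*1 + 2))) - 4*(-⅕)) = -810*(-2*(-1/(3*(8 - 1 + 2))) + ⅘) = -810*(-2/((-3*9)) + ⅘) = -810*(-2/(-27) + ⅘) = -810*(-2*(-1/27) + ⅘) = -810*(2/27 + ⅘) = -810*118/135 = -135*236/45 = -708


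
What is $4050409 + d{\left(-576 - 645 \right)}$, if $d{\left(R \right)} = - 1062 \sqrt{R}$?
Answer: $4050409 - 1062 i \sqrt{1221} \approx 4.0504 \cdot 10^{6} - 37109.0 i$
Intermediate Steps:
$4050409 + d{\left(-576 - 645 \right)} = 4050409 - 1062 \sqrt{-576 - 645} = 4050409 - 1062 \sqrt{-1221} = 4050409 - 1062 i \sqrt{1221}$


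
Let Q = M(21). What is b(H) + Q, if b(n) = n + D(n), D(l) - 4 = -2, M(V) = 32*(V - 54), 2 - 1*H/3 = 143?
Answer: -1477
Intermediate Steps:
H = -423 (H = 6 - 3*143 = 6 - 429 = -423)
M(V) = -1728 + 32*V (M(V) = 32*(-54 + V) = -1728 + 32*V)
Q = -1056 (Q = -1728 + 32*21 = -1728 + 672 = -1056)
D(l) = 2 (D(l) = 4 - 2 = 2)
b(n) = 2 + n (b(n) = n + 2 = 2 + n)
b(H) + Q = (2 - 423) - 1056 = -421 - 1056 = -1477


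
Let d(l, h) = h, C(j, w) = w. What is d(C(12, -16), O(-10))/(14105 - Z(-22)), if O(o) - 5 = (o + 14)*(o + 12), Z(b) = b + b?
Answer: 13/14149 ≈ 0.00091879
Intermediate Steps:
Z(b) = 2*b
O(o) = 5 + (12 + o)*(14 + o) (O(o) = 5 + (o + 14)*(o + 12) = 5 + (14 + o)*(12 + o) = 5 + (12 + o)*(14 + o))
d(C(12, -16), O(-10))/(14105 - Z(-22)) = (173 + (-10)**2 + 26*(-10))/(14105 - 2*(-22)) = (173 + 100 - 260)/(14105 - 1*(-44)) = 13/(14105 + 44) = 13/14149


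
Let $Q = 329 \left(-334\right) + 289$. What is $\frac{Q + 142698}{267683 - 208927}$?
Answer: $\frac{33101}{58756} \approx 0.56336$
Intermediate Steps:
$Q = -109597$ ($Q = -109886 + 289 = -109597$)
$\frac{Q + 142698}{267683 - 208927} = \frac{-109597 + 142698}{267683 - 208927} = \frac{33101}{58756}$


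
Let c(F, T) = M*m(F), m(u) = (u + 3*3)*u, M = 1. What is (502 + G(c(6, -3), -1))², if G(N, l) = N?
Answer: 350464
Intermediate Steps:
m(u) = u*(9 + u) (m(u) = (u + 9)*u = (9 + u)*u = u*(9 + u))
c(F, T) = F*(9 + F) (c(F, T) = 1*(F*(9 + F)) = F*(9 + F))
(502 + G(c(6, -3), -1))² = (502 + 6*(9 + 6))² = (502 + 6*15)² = (502 + 90)² = 592² = 350464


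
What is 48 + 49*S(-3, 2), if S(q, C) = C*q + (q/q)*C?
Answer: -148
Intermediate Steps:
S(q, C) = C + C*q (S(q, C) = C*q + 1*C = C*q + C = C + C*q)
48 + 49*S(-3, 2) = 48 + 49*(2*(1 - 3)) = 48 + 49*(2*(-2)) = 48 + 49*(-4) = 48 - 196 = -148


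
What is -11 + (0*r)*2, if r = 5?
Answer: -11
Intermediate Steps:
-11 + (0*r)*2 = -11 + (0*5)*2 = -11 + 0*2 = -11 + 0 = -11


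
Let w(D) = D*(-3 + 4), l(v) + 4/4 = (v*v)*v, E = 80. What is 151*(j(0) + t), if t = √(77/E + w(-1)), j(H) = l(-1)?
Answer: -302 + 151*I*√15/20 ≈ -302.0 + 29.241*I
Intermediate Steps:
l(v) = -1 + v³ (l(v) = -1 + (v*v)*v = -1 + v²*v = -1 + v³)
w(D) = D (w(D) = D*1 = D)
j(H) = -2 (j(H) = -1 + (-1)³ = -1 - 1 = -2)
t = I*√15/20 (t = √(77/80 - 1) = √(-3/80) = I*√15/20 ≈ 0.19365*I)
151*(j(0) + t) = 151*(-2 + I*√15/20) = -302 + 151*I*√15/20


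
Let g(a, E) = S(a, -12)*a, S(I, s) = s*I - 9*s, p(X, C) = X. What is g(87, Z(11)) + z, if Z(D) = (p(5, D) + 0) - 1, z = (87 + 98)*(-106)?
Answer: -101042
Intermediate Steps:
z = -19610 (z = 185*(-106) = -19610)
Z(D) = 4 (Z(D) = (5 + 0) - 1 = 5 - 1 = 4)
S(I, s) = -9*s + I*s (S(I, s) = I*s - 9*s = -9*s + I*s)
g(a, E) = a*(108 - 12*a) (g(a, E) = (-12*(-9 + a))*a = (108 - 12*a)*a = a*(108 - 12*a))
g(87, Z(11)) + z = 12*87*(9 - 1*87) - 19610 = 12*87*(9 - 87) - 19610 = 12*87*(-78) - 19610 = -81432 - 19610 = -101042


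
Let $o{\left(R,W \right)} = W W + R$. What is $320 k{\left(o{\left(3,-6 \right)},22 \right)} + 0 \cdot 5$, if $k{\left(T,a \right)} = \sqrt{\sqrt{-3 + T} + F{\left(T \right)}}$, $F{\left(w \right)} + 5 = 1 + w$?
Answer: $320 \sqrt{41} \approx 2049.0$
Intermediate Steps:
$F{\left(w \right)} = -4 + w$ ($F{\left(w \right)} = -5 + \left(1 + w\right) = -4 + w$)
$o{\left(R,W \right)} = R + W^{2}$ ($o{\left(R,W \right)} = W^{2} + R = R + W^{2}$)
$k{\left(T,a \right)} = \sqrt{-4 + T + \sqrt{-3 + T}}$ ($k{\left(T,a \right)} = \sqrt{\sqrt{-3 + T} + \left(-4 + T\right)} = \sqrt{-4 + T + \sqrt{-3 + T}}$)
$320 k{\left(o{\left(3,-6 \right)},22 \right)} + 0 \cdot 5 = 320 \sqrt{-4 + \left(3 + \left(-6\right)^{2}\right) + \sqrt{-3 + \left(3 + \left(-6\right)^{2}\right)}} + 0 \cdot 5 = 320 \sqrt{-4 + \left(3 + 36\right) + \sqrt{-3 + \left(3 + 36\right)}} + 0 = 320 \sqrt{-4 + 39 + \sqrt{-3 + 39}} + 0 = 320 \sqrt{-4 + 39 + \sqrt{36}} + 0 = 320 \sqrt{-4 + 39 + 6} + 0 = 320 \sqrt{41} + 0 = 320 \sqrt{41}$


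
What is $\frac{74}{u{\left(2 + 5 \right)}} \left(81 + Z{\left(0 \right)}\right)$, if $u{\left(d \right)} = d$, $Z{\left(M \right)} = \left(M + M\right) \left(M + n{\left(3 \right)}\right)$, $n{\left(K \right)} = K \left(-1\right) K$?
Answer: $\frac{5994}{7} \approx 856.29$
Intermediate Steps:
$n{\left(K \right)} = - K^{2}$ ($n{\left(K \right)} = - K K = - K^{2}$)
$Z{\left(M \right)} = 2 M \left(-9 + M\right)$ ($Z{\left(M \right)} = \left(M + M\right) \left(M - 3^{2}\right) = 2 M \left(M - 9\right) = 2 M \left(-9 + M\right)$)
$\frac{74}{u{\left(2 + 5 \right)}} \left(81 + Z{\left(0 \right)}\right) = \frac{74}{2 + 5} \left(81 + 2 \cdot 0 \left(-9 + 0\right)\right) = \frac{74}{7} \left(81 + 2 \cdot 0 \left(-9\right)\right) = 74 \cdot \frac{1}{7} \left(81 + 0\right) = \frac{74}{7} \cdot 81 = \frac{5994}{7}$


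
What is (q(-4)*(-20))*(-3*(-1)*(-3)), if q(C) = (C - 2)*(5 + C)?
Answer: -1080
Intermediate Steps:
q(C) = (-2 + C)*(5 + C)
(q(-4)*(-20))*(-3*(-1)*(-3)) = ((-10 + (-4)² + 3*(-4))*(-20))*(-3*(-1)*(-3)) = ((-10 + 16 - 12)*(-20))*(3*(-3)) = -6*(-20)*(-9) = 120*(-9) = -1080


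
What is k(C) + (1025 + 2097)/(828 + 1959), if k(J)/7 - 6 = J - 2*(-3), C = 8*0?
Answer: 237230/2787 ≈ 85.120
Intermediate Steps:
C = 0
k(J) = 84 + 7*J (k(J) = 42 + 7*(J - 2*(-3)) = 42 + 7*(J + 6) = 42 + 7*(6 + J) = 42 + (42 + 7*J) = 84 + 7*J)
k(C) + (1025 + 2097)/(828 + 1959) = (84 + 7*0) + (1025 + 2097)/(828 + 1959) = (84 + 0) + 3122/2787 = 84 + 3122*(1/2787) = 84 + 3122/2787 = 237230/2787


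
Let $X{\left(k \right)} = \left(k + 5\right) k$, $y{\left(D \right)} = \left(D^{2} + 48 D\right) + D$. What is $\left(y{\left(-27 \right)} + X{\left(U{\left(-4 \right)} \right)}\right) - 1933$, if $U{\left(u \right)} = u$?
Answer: $-2531$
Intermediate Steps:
$y{\left(D \right)} = D^{2} + 49 D$
$X{\left(k \right)} = k \left(5 + k\right)$ ($X{\left(k \right)} = \left(5 + k\right) k = k \left(5 + k\right)$)
$\left(y{\left(-27 \right)} + X{\left(U{\left(-4 \right)} \right)}\right) - 1933 = \left(- 27 \left(49 - 27\right) - 4 \left(5 - 4\right)\right) - 1933 = \left(\left(-27\right) 22 - 4\right) - 1933 = \left(-594 - 4\right) - 1933 = -598 - 1933 = -2531$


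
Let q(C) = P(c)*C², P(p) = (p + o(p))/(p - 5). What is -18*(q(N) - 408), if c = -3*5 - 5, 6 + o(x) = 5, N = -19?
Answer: 47142/25 ≈ 1885.7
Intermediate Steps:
o(x) = -1 (o(x) = -6 + 5 = -1)
c = -20 (c = -15 - 5 = -20)
P(p) = (-1 + p)/(-5 + p) (P(p) = (p - 1)/(p - 5) = (-1 + p)/(-5 + p))
q(C) = 21*C²/25 (q(C) = ((-1 - 20)/(-5 - 20))*C² = (-21/(-25))*C² = (-1/25*(-21))*C² = 21*C²/25)
-18*(q(N) - 408) = -18*((21/25)*(-19)² - 408) = -18*((21/25)*361 - 408) = -18*(7581/25 - 408) = -18*(-2619/25) = 47142/25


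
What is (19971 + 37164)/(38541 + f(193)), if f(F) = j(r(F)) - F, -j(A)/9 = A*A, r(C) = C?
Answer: -57135/296893 ≈ -0.19244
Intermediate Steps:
j(A) = -9*A² (j(A) = -9*A*A = -9*A²)
f(F) = -F - 9*F² (f(F) = -9*F² - F = -F - 9*F²)
(19971 + 37164)/(38541 + f(193)) = (19971 + 37164)/(38541 + 193*(-1 - 9*193)) = 57135/(38541 + 193*(-1 - 1737)) = 57135/(38541 + 193*(-1738)) = 57135/(38541 - 335434) = 57135/(-296893) = 57135*(-1/296893) = -57135/296893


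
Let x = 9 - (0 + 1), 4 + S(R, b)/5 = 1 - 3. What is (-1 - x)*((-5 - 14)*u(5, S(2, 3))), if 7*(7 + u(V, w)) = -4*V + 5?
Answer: -10944/7 ≈ -1563.4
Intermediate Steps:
S(R, b) = -30 (S(R, b) = -20 + 5*(1 - 3) = -20 + 5*(-2) = -20 - 10 = -30)
u(V, w) = -44/7 - 4*V/7 (u(V, w) = -7 + (-4*V + 5)/7 = -7 + (5 - 4*V)/7 = -7 + (5/7 - 4*V/7) = -44/7 - 4*V/7)
x = 8 (x = 9 - 1*1 = 9 - 1 = 8)
(-1 - x)*((-5 - 14)*u(5, S(2, 3))) = (-1 - 1*8)*((-5 - 14)*(-44/7 - 4/7*5)) = (-1 - 8)*(-19*(-44/7 - 20/7)) = -(-171)*(-64)/7 = -9*1216/7 = -10944/7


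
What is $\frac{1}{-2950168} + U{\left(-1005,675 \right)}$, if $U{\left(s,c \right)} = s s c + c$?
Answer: $\frac{2011328809448399}{2950168} \approx 6.8177 \cdot 10^{8}$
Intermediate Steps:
$U{\left(s,c \right)} = c + c s^{2}$ ($U{\left(s,c \right)} = s^{2} c + c = c s^{2} + c = c + c s^{2}$)
$\frac{1}{-2950168} + U{\left(-1005,675 \right)} = \frac{1}{-2950168} + 675 \left(1 + \left(-1005\right)^{2}\right) = - \frac{1}{2950168} + 675 \left(1 + 1010025\right) = - \frac{1}{2950168} + 675 \cdot 1010026 = - \frac{1}{2950168} + 681767550 = \frac{2011328809448399}{2950168}$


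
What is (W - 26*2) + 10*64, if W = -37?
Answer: 551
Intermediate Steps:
(W - 26*2) + 10*64 = (-37 - 26*2) + 10*64 = (-37 - 1*52) + 640 = (-37 - 52) + 640 = -89 + 640 = 551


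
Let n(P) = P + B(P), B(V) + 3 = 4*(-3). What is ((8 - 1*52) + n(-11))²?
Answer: 4900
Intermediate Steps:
B(V) = -15 (B(V) = -3 + 4*(-3) = -3 - 12 = -15)
n(P) = -15 + P (n(P) = P - 15 = -15 + P)
((8 - 1*52) + n(-11))² = ((8 - 1*52) + (-15 - 11))² = ((8 - 52) - 26)² = (-44 - 26)² = (-70)² = 4900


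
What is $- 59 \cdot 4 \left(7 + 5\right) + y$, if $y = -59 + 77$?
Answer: $-2814$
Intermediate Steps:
$y = 18$
$- 59 \cdot 4 \left(7 + 5\right) + y = - 59 \cdot 4 \left(7 + 5\right) + 18 = - 59 \cdot 4 \cdot 12 + 18 = \left(-59\right) 48 + 18 = -2832 + 18 = -2814$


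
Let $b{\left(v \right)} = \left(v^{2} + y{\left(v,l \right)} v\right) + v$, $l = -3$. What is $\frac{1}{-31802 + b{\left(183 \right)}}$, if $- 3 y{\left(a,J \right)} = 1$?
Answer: $\frac{1}{1809} \approx 0.00055279$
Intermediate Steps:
$y{\left(a,J \right)} = - \frac{1}{3}$ ($y{\left(a,J \right)} = \left(- \frac{1}{3}\right) 1 = - \frac{1}{3}$)
$b{\left(v \right)} = v^{2} + \frac{2 v}{3}$ ($b{\left(v \right)} = \left(v^{2} - \frac{v}{3}\right) + v = v^{2} + \frac{2 v}{3}$)
$\frac{1}{-31802 + b{\left(183 \right)}} = \frac{1}{-31802 + \frac{1}{3} \cdot 183 \left(2 + 3 \cdot 183\right)} = \frac{1}{-31802 + \frac{1}{3} \cdot 183 \left(2 + 549\right)} = \frac{1}{-31802 + \frac{1}{3} \cdot 183 \cdot 551} = \frac{1}{-31802 + 33611} = \frac{1}{1809}$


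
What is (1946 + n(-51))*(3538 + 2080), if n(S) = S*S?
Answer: 25545046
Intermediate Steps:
n(S) = S²
(1946 + n(-51))*(3538 + 2080) = (1946 + (-51)²)*(3538 + 2080) = (1946 + 2601)*5618 = 4547*5618 = 25545046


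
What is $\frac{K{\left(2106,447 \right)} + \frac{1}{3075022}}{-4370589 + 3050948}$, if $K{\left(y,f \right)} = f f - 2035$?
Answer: $- \frac{608159401029}{4057925107102} \approx -0.14987$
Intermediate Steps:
$K{\left(y,f \right)} = -2035 + f^{2}$ ($K{\left(y,f \right)} = f^{2} - 2035 = -2035 + f^{2}$)
$\frac{K{\left(2106,447 \right)} + \frac{1}{3075022}}{-4370589 + 3050948} = \frac{\left(-2035 + 447^{2}\right) + \frac{1}{3075022}}{-4370589 + 3050948} = \frac{\left(-2035 + 199809\right) + \frac{1}{3075022}}{-1319641} = \left(197774 + \frac{1}{3075022}\right) \left(- \frac{1}{1319641}\right) = \frac{608159401029}{3075022} \left(- \frac{1}{1319641}\right) = - \frac{608159401029}{4057925107102}$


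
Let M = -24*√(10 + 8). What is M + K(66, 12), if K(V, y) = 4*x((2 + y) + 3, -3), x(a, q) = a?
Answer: 68 - 72*√2 ≈ -33.823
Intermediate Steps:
K(V, y) = 20 + 4*y (K(V, y) = 4*((2 + y) + 3) = 4*(5 + y) = 20 + 4*y)
M = -72*√2 ≈ -101.82
M + K(66, 12) = -72*√2 + (20 + 4*12) = -72*√2 + (20 + 48) = -72*√2 + 68 = 68 - 72*√2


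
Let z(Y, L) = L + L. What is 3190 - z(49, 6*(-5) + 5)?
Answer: 3240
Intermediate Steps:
z(Y, L) = 2*L
3190 - z(49, 6*(-5) + 5) = 3190 - 2*(6*(-5) + 5) = 3190 - 2*(-30 + 5) = 3190 - 2*(-25) = 3190 - 1*(-50) = 3190 + 50 = 3240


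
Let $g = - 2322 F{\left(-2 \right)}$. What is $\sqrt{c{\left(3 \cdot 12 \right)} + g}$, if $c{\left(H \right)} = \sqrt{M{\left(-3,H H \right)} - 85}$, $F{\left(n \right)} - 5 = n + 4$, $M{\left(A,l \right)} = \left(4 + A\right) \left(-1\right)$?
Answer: $\sqrt{-16254 + i \sqrt{86}} \approx 0.0364 + 127.49 i$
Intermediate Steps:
$M{\left(A,l \right)} = -4 - A$
$F{\left(n \right)} = 9 + n$ ($F{\left(n \right)} = 5 + \left(n + 4\right) = 5 + \left(4 + n\right) = 9 + n$)
$c{\left(H \right)} = i \sqrt{86}$ ($c{\left(H \right)} = \sqrt{\left(-4 - -3\right) - 85} = \sqrt{\left(-4 + 3\right) - 85} = \sqrt{-1 - 85} = \sqrt{-86} = i \sqrt{86}$)
$g = -16254$ ($g = - 2322 \left(9 - 2\right) = \left(-2322\right) 7 = -16254$)
$\sqrt{c{\left(3 \cdot 12 \right)} + g} = \sqrt{i \sqrt{86} - 16254} = \sqrt{-16254 + i \sqrt{86}}$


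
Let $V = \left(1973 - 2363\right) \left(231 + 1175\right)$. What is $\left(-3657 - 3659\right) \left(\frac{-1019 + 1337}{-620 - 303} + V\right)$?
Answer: $\frac{3702760297608}{923} \approx 4.0117 \cdot 10^{9}$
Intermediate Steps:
$V = -548340$ ($V = \left(-390\right) 1406 = -548340$)
$\left(-3657 - 3659\right) \left(\frac{-1019 + 1337}{-620 - 303} + V\right) = \left(-3657 - 3659\right) \left(\frac{-1019 + 1337}{-620 - 303} - 548340\right) = - 7316 \left(\frac{318}{-923} - 548340\right) = - 7316 \left(318 \left(- \frac{1}{923}\right) - 548340\right) = - 7316 \left(- \frac{318}{923} - 548340\right) = \left(-7316\right) \left(- \frac{506118138}{923}\right) = \frac{3702760297608}{923}$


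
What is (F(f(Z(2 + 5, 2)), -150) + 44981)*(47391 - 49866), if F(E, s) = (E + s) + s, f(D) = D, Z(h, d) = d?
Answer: -110590425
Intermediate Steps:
F(E, s) = E + 2*s
(F(f(Z(2 + 5, 2)), -150) + 44981)*(47391 - 49866) = ((2 + 2*(-150)) + 44981)*(47391 - 49866) = ((2 - 300) + 44981)*(-2475) = (-298 + 44981)*(-2475) = 44683*(-2475) = -110590425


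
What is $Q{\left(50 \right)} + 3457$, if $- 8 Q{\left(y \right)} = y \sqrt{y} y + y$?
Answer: $\frac{13803}{4} - \frac{3125 \sqrt{2}}{2} \approx 1241.0$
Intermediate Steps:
$Q{\left(y \right)} = - \frac{y}{8} - \frac{y^{\frac{5}{2}}}{8}$ ($Q{\left(y \right)} = - \frac{y \sqrt{y} y + y}{8} = - \frac{y^{\frac{3}{2}} y + y}{8} = - \frac{y^{\frac{5}{2}} + y}{8} = - \frac{y + y^{\frac{5}{2}}}{8} = - \frac{y}{8} - \frac{y^{\frac{5}{2}}}{8}$)
$Q{\left(50 \right)} + 3457 = \left(\left(- \frac{1}{8}\right) 50 - \frac{50^{\frac{5}{2}}}{8}\right) + 3457 = \left(- \frac{25}{4} - \frac{12500 \sqrt{2}}{8}\right) + 3457 = \left(- \frac{25}{4} - \frac{3125 \sqrt{2}}{2}\right) + 3457 = \frac{13803}{4} - \frac{3125 \sqrt{2}}{2}$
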